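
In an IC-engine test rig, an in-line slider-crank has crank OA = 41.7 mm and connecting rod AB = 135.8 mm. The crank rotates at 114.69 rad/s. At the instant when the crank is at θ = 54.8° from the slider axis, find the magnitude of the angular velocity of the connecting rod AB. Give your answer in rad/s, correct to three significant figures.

ω = 114.7 rad/s
The rod makes angle φ with the slider axis where L sinφ = r sinθ; differentiating, L cosφ·φ̇ = r ω cosθ.
L cosφ = √(L² − r² sin²θ) = 0.13146 m.
|ω_rod| = r ω |cosθ| / √(L² − r² sin²θ) = 0.0417·114.7·0.57643/0.13146 = 20.972 rad/s.

21.0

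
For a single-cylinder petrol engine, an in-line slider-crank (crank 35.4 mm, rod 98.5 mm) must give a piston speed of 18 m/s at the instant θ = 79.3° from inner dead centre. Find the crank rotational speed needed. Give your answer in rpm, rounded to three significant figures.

4610

For an in-line slider-crank, |v_piston| = rω|sinθ|·[1 + r cosθ/√(L² − r² sin²θ)].
With r = 0.0354 m, L = 0.0985 m, θ = 79.3°: the bracketed kinematic factor |dx/dθ| = 0.037265 m.
ω = v/|dx/dθ| = 18/0.037265 = 483.02 rad/s.
N = 60ω/(2π) = 4612.5 rpm.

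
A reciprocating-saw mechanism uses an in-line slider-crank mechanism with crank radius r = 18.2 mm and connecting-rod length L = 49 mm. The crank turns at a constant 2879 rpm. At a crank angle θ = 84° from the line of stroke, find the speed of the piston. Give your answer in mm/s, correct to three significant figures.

ω = 2π·2879/60 = 301.5 rad/s
For an in-line slider-crank, x = r cosθ + √(L² − r² sin²θ), so v = −rω sinθ·[1 + r cosθ/√(L² − r² sin²θ)].
With r = 0.0182 m, L = 0.049 m, θ = 84°: √(L² − r² sin²θ) = 0.045534 m.
v = −0.0182·301.5·0.99452·[1 + 0.0182·0.10453/0.045534] = -5.685 m/s.
|v| = 5.685 m/s = 5685 mm/s.

5690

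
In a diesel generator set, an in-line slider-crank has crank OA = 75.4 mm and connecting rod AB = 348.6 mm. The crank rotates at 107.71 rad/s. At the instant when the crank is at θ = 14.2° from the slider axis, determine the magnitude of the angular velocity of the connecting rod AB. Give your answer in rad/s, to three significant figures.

ω = 107.7 rad/s
The rod makes angle φ with the slider axis where L sinφ = r sinθ; differentiating, L cosφ·φ̇ = r ω cosθ.
L cosφ = √(L² − r² sin²θ) = 0.34811 m.
|ω_rod| = r ω |cosθ| / √(L² − r² sin²θ) = 0.0754·107.7·0.96945/0.34811 = 22.617 rad/s.

22.6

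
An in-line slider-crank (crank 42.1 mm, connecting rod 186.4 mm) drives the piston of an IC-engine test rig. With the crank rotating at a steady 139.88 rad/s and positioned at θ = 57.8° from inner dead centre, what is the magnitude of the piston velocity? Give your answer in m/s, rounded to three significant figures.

ω = 139.9 rad/s
For an in-line slider-crank, x = r cosθ + √(L² − r² sin²θ), so v = −rω sinθ·[1 + r cosθ/√(L² − r² sin²θ)].
With r = 0.0421 m, L = 0.1864 m, θ = 57.8°: √(L² − r² sin²θ) = 0.18296 m.
v = −0.0421·139.9·0.84619·[1 + 0.0421·0.53288/0.18296] = -5.5942 m/s.
|v| = 5.5942 m/s.

5.59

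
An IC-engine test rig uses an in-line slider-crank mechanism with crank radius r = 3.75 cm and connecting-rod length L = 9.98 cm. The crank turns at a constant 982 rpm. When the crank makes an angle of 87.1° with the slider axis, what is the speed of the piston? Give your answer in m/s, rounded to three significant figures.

ω = 2π·982/60 = 102.8 rad/s
For an in-line slider-crank, x = r cosθ + √(L² − r² sin²θ), so v = −rω sinθ·[1 + r cosθ/√(L² − r² sin²θ)].
With r = 0.0375 m, L = 0.0998 m, θ = 87.1°: √(L² − r² sin²θ) = 0.092506 m.
v = −0.0375·102.8·0.99872·[1 + 0.0375·0.05059/0.092506] = -3.9304 m/s.
|v| = 3.9304 m/s.

3.93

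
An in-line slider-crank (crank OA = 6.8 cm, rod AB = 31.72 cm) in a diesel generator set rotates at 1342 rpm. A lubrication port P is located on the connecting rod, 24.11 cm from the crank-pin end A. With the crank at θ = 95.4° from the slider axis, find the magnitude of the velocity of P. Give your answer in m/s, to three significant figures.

ω = 140.5 rad/s.  Crank-pin speed |V_A| = rω = 9.5563 m/s, perpendicular to OA.
Rod angle: sinφ = −(r/L) sinθ ⇒ φ = -12.323°; ω_rod = −rω cosθ/√(L²−r²sin²θ) = +2.9021 rad/s.
V_P = V_A + ω_rod × AP, with AP = 0.2411 m along the rod.
Components: V_Px = −rω sinθ − a·ω_rod·sinφ = -9.3646 m/s;  V_Py = rω cosθ + a·ω_rod·cosφ = -0.21576 m/s.
|V_P| = √(V_Px² + V_Py²) = 9.367 m/s.

9.37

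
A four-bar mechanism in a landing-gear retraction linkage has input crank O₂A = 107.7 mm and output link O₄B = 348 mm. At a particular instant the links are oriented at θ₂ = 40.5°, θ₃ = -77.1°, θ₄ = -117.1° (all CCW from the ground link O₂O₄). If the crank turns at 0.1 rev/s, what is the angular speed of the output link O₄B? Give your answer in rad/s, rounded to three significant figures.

ω₂ = 0.6283 rad/s (from 0.1 rev/s).
Differentiating the loop-closure r₂e^{iθ₂}+r₃e^{iθ₃}=r₁+r₄e^{iθ₄} gives r₂ω₂e^{iθ₂}+r₃ω₃e^{iθ₃}=r₄ω₄e^{iθ₄}.
Eliminating the other unknown: ω₄ = r₂ω₂ sin(θ₂−θ₃) / [r₄ sin(θ₄−θ₃)].
Numerator sine = +0.88620; denominator sine = -0.64279.
Result = 0.1077·0.6283·(+0.88620) / (0.348·(-0.64279)) = -0.26809 rad/s; magnitude 0.26809 rad/s.

0.268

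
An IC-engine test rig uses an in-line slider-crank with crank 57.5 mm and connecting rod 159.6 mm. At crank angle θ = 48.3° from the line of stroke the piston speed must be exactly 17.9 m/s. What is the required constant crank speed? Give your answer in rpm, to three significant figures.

For an in-line slider-crank, |v_piston| = rω|sinθ|·[1 + r cosθ/√(L² − r² sin²θ)].
With r = 0.0575 m, L = 0.1596 m, θ = 48.3°: the bracketed kinematic factor |dx/dθ| = 0.053615 m.
ω = v/|dx/dθ| = 17.9/0.053615 = 333.86 rad/s.
N = 60ω/(2π) = 3188.2 rpm.

3190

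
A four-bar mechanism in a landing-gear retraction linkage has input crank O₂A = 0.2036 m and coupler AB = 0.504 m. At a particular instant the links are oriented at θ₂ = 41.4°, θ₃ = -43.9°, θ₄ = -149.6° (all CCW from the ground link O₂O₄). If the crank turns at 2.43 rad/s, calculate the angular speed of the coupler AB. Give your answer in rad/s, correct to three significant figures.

0.195

ω₂ = 2.43 rad/s
Differentiating the loop-closure r₂e^{iθ₂}+r₃e^{iθ₃}=r₁+r₄e^{iθ₄} gives r₂ω₂e^{iθ₂}+r₃ω₃e^{iθ₃}=r₄ω₄e^{iθ₄}.
Eliminating the other unknown: ω₃ = r₂ω₂ sin(θ₄−θ₂) / [r₃ sin(θ₃−θ₄)].
Numerator sine = +0.19081; denominator sine = +0.96269.
Result = 0.2036·2.43·(+0.19081) / (0.504·(+0.96269)) = +0.19457 rad/s; magnitude 0.19457 rad/s.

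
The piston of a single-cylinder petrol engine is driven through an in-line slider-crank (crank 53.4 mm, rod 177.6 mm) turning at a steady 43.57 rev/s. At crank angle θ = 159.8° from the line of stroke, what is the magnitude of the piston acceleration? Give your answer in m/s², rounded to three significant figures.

2820

ω = 2π·43.6 = 273.8 rad/s
x(θ) = r cosθ + √(L² − r² sin²θ); with ω constant, a = ω²·d²x/dθ².
d²x/dθ² = −r cosθ − r²(cos2θ)/√u − r⁴ sin²2θ/(4u^{3/2}),  u = L² − r² sin²θ = 0.0312018 m².
Substituting r = 0.0534 m, L = 0.1776 m, θ = 159.8°: d²x/dθ² = +0.037667 m.
a = ω²·d²x/dθ² = (273.8)²·(+0.037667) = +2822.9 m/s²;  |a| = 2822.9 m/s².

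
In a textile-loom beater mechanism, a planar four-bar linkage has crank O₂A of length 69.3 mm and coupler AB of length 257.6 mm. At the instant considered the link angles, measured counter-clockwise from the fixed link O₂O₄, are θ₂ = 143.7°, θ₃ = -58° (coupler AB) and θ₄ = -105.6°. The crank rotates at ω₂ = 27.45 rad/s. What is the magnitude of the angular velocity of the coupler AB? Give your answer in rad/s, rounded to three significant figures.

9.35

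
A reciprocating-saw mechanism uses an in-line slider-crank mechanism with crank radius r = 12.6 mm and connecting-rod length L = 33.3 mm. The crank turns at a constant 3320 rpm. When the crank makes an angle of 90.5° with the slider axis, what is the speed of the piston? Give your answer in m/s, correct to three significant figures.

4.36

ω = 2π·3320/60 = 347.7 rad/s
For an in-line slider-crank, x = r cosθ + √(L² − r² sin²θ), so v = −rω sinθ·[1 + r cosθ/√(L² − r² sin²θ)].
With r = 0.0126 m, L = 0.0333 m, θ = 90.5°: √(L² − r² sin²θ) = 0.030824 m.
v = −0.0126·347.7·0.99996·[1 + 0.0126·-0.00873/0.030824] = -4.3648 m/s.
|v| = 4.3648 m/s.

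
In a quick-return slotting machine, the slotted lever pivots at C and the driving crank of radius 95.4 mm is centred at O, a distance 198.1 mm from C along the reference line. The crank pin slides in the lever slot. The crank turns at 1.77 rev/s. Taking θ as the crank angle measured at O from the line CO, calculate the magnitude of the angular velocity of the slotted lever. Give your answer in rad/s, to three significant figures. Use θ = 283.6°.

ω = 11.12 rad/s (from 1.77 rev/s).
Crank pin A relative to C: A = (d + r cosθ, r sinθ); lever angle φ = atan2(r sinθ, d + r cosθ).
Differentiating tanφ: φ̇ = rω(d cosθ + r)/(d² + r² + 2dr cosθ).
d² + r² + 2dr cosθ = |CA|² = 0.0572325 m²;  d cosθ + r = +0.14198 m.
|ω_lever| = |0.0954·11.12·+0.14198| / 0.0572325 = 2.632 rad/s.

2.63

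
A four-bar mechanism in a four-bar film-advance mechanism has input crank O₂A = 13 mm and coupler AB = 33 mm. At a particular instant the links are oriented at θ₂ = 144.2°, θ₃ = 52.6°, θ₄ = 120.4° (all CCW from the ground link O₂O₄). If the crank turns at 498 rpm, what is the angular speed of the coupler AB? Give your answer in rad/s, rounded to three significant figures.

8.95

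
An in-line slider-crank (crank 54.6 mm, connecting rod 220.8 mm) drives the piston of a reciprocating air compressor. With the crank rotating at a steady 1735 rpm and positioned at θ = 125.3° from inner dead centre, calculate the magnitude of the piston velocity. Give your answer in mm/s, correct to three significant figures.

ω = 2π·1735/60 = 181.7 rad/s
For an in-line slider-crank, x = r cosθ + √(L² − r² sin²θ), so v = −rω sinθ·[1 + r cosθ/√(L² − r² sin²θ)].
With r = 0.0546 m, L = 0.2208 m, θ = 125.3°: √(L² − r² sin²θ) = 0.21626 m.
v = −0.0546·181.7·0.81614·[1 + 0.0546·-0.57786/0.21626] = -6.915 m/s.
|v| = 6.915 m/s = 6915 mm/s.

6920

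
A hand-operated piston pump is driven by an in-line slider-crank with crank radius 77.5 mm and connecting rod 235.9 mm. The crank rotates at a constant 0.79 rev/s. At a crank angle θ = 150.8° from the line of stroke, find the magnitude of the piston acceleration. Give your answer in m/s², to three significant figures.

1.32

ω = 2π·0.79 = 4.964 rad/s
x(θ) = r cosθ + √(L² − r² sin²θ); with ω constant, a = ω²·d²x/dθ².
d²x/dθ² = −r cosθ − r²(cos2θ)/√u − r⁴ sin²2θ/(4u^{3/2}),  u = L² − r² sin²θ = 0.0542193 m².
Substituting r = 0.0775 m, L = 0.2359 m, θ = 150.8°: d²x/dθ² = +0.053617 m.
a = ω²·d²x/dθ² = (4.964)²·(+0.053617) = +1.321 m/s²;  |a| = 1.321 m/s².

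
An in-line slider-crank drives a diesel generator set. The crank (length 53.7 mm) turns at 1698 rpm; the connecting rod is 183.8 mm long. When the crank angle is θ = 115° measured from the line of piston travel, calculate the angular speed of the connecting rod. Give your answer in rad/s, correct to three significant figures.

ω = 177.8 rad/s (converted from 1698 rpm).
The rod makes angle φ with the slider axis where L sinφ = r sinθ; differentiating, L cosφ·φ̇ = r ω cosθ.
L cosφ = √(L² − r² sin²θ) = 0.17724 m.
|ω_rod| = r ω |cosθ| / √(L² − r² sin²θ) = 0.0537·177.8·0.42262/0.17724 = 22.768 rad/s.

22.8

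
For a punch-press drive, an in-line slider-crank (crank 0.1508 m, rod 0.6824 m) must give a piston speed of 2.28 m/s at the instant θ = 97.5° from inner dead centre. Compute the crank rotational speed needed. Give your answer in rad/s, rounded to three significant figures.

For an in-line slider-crank, |v_piston| = rω|sinθ|·[1 + r cosθ/√(L² − r² sin²θ)].
With r = 0.1508 m, L = 0.6824 m, θ = 97.5°: the bracketed kinematic factor |dx/dθ| = 0.14509 m.
ω = v/|dx/dθ| = 2.28/0.14509 = 15.714 rad/s.

15.7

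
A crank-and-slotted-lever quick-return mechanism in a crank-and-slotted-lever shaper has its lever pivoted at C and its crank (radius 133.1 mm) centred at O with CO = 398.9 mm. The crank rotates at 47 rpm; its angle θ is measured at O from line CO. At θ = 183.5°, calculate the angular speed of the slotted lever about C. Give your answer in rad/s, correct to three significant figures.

ω = 4.922 rad/s (from 47 rpm).
Crank pin A relative to C: A = (d + r cosθ, r sinθ); lever angle φ = atan2(r sinθ, d + r cosθ).
Differentiating tanφ: φ̇ = rω(d cosθ + r)/(d² + r² + 2dr cosθ).
d² + r² + 2dr cosθ = |CA|² = 0.0708477 m²;  d cosθ + r = -0.26506 m.
|ω_lever| = |0.1331·4.922·-0.26506| / 0.0708477 = 2.4508 rad/s.

2.45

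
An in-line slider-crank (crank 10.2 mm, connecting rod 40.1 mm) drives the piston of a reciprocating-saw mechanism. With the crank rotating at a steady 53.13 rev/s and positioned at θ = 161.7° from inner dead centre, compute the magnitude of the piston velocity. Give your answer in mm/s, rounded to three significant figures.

810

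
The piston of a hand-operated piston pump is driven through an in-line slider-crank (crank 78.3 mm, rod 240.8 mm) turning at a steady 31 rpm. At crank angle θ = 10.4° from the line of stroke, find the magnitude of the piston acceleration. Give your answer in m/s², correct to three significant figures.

1.06

ω = 2π·31/60 = 3.246 rad/s
x(θ) = r cosθ + √(L² − r² sin²θ); with ω constant, a = ω²·d²x/dθ².
d²x/dθ² = −r cosθ − r²(cos2θ)/√u − r⁴ sin²2θ/(4u^{3/2}),  u = L² − r² sin²θ = 0.0577849 m².
Substituting r = 0.0783 m, L = 0.2408 m, θ = 10.4°: d²x/dθ² = -0.10094 m.
a = ω²·d²x/dθ² = (3.246)²·(-0.10094) = -1.0638 m/s²;  |a| = 1.0638 m/s².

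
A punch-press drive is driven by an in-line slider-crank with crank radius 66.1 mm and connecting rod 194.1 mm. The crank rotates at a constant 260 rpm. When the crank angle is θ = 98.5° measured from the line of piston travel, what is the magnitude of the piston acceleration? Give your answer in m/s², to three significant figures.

ω = 2π·260/60 = 27.23 rad/s
x(θ) = r cosθ + √(L² − r² sin²θ); with ω constant, a = ω²·d²x/dθ².
d²x/dθ² = −r cosθ − r²(cos2θ)/√u − r⁴ sin²2θ/(4u^{3/2}),  u = L² − r² sin²θ = 0.0334011 m².
Substituting r = 0.0661 m, L = 0.1941 m, θ = 98.5°: d²x/dθ² = +0.032566 m.
a = ω²·d²x/dθ² = (27.23)²·(+0.032566) = +24.141 m/s²;  |a| = 24.141 m/s².

24.1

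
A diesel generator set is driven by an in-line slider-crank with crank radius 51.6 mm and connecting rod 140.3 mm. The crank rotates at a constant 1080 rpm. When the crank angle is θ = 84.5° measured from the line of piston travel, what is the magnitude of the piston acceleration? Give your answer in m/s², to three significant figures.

192

ω = 2π·1080/60 = 113.1 rad/s
x(θ) = r cosθ + √(L² − r² sin²θ); with ω constant, a = ω²·d²x/dθ².
d²x/dθ² = −r cosθ − r²(cos2θ)/√u − r⁴ sin²2θ/(4u^{3/2}),  u = L² − r² sin²θ = 0.017046 m².
Substituting r = 0.0516 m, L = 0.1403 m, θ = 84.5°: d²x/dθ² = +0.015044 m.
a = ω²·d²x/dθ² = (113.1)²·(+0.015044) = +192.43 m/s²;  |a| = 192.43 m/s².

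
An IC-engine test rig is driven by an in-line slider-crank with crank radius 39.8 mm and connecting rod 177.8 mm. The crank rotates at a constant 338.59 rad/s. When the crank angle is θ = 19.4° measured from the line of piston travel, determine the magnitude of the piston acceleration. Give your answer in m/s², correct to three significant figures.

ω = 338.6 rad/s
x(θ) = r cosθ + √(L² − r² sin²θ); with ω constant, a = ω²·d²x/dθ².
d²x/dθ² = −r cosθ − r²(cos2θ)/√u − r⁴ sin²2θ/(4u^{3/2}),  u = L² − r² sin²θ = 0.0314381 m².
Substituting r = 0.0398 m, L = 0.1778 m, θ = 19.4°: d²x/dθ² = -0.044547 m.
a = ω²·d²x/dθ² = (338.6)²·(-0.044547) = -5107 m/s²;  |a| = 5107 m/s².

5110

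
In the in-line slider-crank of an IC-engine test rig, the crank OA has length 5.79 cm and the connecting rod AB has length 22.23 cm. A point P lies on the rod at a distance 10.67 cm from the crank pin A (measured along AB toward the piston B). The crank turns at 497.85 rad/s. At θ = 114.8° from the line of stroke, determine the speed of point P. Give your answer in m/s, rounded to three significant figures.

ω = 497.9 rad/s.  Crank-pin speed |V_A| = rω = 28.826 m/s, perpendicular to OA.
Rod angle: sinφ = −(r/L) sinθ ⇒ φ = -13.676°; ω_rod = −rω cosθ/√(L²−r²sin²θ) = +55.977 rad/s.
V_P = V_A + ω_rod × AP, with AP = 0.1067 m along the rod.
Components: V_Px = −rω sinθ − a·ω_rod·sinφ = -24.755 m/s;  V_Py = rω cosθ + a·ω_rod·cosφ = -6.2875 m/s.
|V_P| = √(V_Px² + V_Py²) = 25.541 m/s.

25.5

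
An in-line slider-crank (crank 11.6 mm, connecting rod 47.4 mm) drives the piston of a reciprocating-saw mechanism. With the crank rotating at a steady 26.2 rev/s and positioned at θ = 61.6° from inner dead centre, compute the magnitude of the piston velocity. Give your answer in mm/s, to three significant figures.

1880

ω = 2π·26.2 = 164.6 rad/s
For an in-line slider-crank, x = r cosθ + √(L² − r² sin²θ), so v = −rω sinθ·[1 + r cosθ/√(L² − r² sin²θ)].
With r = 0.0116 m, L = 0.0474 m, θ = 61.6°: √(L² − r² sin²θ) = 0.046289 m.
v = −0.0116·164.6·0.87965·[1 + 0.0116·0.47562/0.046289] = -1.88 m/s.
|v| = 1.88 m/s = 1880 mm/s.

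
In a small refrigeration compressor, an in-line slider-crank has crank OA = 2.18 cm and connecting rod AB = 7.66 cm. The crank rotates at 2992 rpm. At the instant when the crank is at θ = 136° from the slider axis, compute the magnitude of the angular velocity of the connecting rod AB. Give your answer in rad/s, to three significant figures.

ω = 313.3 rad/s (converted from 2992 rpm).
The rod makes angle φ with the slider axis where L sinφ = r sinθ; differentiating, L cosφ·φ̇ = r ω cosθ.
L cosφ = √(L² − r² sin²θ) = 0.075088 m.
|ω_rod| = r ω |cosθ| / √(L² − r² sin²θ) = 0.0218·313.3·0.71934/0.075088 = 65.435 rad/s.

65.4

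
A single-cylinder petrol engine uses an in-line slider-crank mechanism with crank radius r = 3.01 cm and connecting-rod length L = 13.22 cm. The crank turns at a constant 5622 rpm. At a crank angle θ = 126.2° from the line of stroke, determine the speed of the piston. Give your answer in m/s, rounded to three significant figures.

12.3

ω = 2π·5622/60 = 588.7 rad/s
For an in-line slider-crank, x = r cosθ + √(L² − r² sin²θ), so v = −rω sinθ·[1 + r cosθ/√(L² − r² sin²θ)].
With r = 0.0301 m, L = 0.1322 m, θ = 126.2°: √(L² − r² sin²θ) = 0.12995 m.
v = −0.0301·588.7·0.80696·[1 + 0.0301·-0.59061/0.12995] = -12.344 m/s.
|v| = 12.344 m/s.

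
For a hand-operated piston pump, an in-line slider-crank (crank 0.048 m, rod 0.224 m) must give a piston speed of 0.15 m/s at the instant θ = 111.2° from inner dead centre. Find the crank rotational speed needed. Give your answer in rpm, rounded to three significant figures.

34.8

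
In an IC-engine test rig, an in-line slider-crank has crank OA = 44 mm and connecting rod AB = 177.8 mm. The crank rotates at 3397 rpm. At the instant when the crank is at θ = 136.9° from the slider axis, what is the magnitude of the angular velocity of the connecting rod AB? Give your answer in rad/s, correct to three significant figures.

ω = 355.7 rad/s (converted from 3397 rpm).
The rod makes angle φ with the slider axis where L sinφ = r sinθ; differentiating, L cosφ·φ̇ = r ω cosθ.
L cosφ = √(L² − r² sin²θ) = 0.17524 m.
|ω_rod| = r ω |cosθ| / √(L² − r² sin²θ) = 0.044·355.7·0.73016/0.17524 = 65.217 rad/s.

65.2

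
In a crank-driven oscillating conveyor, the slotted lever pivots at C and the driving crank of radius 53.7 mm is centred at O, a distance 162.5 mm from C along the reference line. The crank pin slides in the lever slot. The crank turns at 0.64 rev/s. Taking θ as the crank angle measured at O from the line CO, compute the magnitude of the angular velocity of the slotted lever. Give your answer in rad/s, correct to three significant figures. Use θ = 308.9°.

0.836

ω = 4.021 rad/s (from 0.64 rev/s).
Crank pin A relative to C: A = (d + r cosθ, r sinθ); lever angle φ = atan2(r sinθ, d + r cosθ).
Differentiating tanφ: φ̇ = rω(d cosθ + r)/(d² + r² + 2dr cosθ).
d² + r² + 2dr cosθ = |CA|² = 0.0402495 m²;  d cosθ + r = +0.15574 m.
|ω_lever| = |0.0537·4.021·+0.15574| / 0.0402495 = 0.83557 rad/s.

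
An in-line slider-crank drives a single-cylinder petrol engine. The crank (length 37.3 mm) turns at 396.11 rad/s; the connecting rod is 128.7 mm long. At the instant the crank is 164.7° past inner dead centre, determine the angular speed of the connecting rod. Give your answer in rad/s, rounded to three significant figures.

111

ω = 396.1 rad/s
The rod makes angle φ with the slider axis where L sinφ = r sinθ; differentiating, L cosφ·φ̇ = r ω cosθ.
L cosφ = √(L² − r² sin²θ) = 0.12832 m.
|ω_rod| = r ω |cosθ| / √(L² − r² sin²θ) = 0.0373·396.1·0.96456/0.12832 = 111.06 rad/s.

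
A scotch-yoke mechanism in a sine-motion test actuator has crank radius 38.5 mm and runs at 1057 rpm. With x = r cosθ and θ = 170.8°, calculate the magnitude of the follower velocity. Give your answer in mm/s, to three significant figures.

681

ω = 110.7 rad/s (from 1057 rpm).
x = r cosθ ⇒ ẋ = −rω sinθ.
|v| = rω|sinθ| = 0.0385·110.7·|sin 170.8°| = 0.68134 m/s = 681.34 mm/s.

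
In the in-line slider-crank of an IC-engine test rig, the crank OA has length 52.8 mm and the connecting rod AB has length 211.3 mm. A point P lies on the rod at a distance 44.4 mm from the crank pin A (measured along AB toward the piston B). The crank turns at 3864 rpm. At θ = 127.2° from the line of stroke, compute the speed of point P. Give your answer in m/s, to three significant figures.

19.4

ω = 404.6 rad/s.  Crank-pin speed |V_A| = rω = 21.365 m/s, perpendicular to OA.
Rod angle: sinφ = −(r/L) sinθ ⇒ φ = -11.481°; ω_rod = −rω cosθ/√(L²−r²sin²θ) = +62.38 rad/s.
V_P = V_A + ω_rod × AP, with AP = 0.0444 m along the rod.
Components: V_Px = −rω sinθ − a·ω_rod·sinφ = -16.466 m/s;  V_Py = rω cosθ + a·ω_rod·cosφ = -10.203 m/s.
|V_P| = √(V_Px² + V_Py²) = 19.371 m/s.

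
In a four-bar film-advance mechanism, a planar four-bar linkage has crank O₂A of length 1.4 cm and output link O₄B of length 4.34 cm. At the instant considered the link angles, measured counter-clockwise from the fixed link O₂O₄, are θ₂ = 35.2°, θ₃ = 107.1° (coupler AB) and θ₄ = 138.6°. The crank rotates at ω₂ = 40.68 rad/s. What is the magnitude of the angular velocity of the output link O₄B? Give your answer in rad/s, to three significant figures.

23.9

ω₂ = 40.68 rad/s
Differentiating the loop-closure r₂e^{iθ₂}+r₃e^{iθ₃}=r₁+r₄e^{iθ₄} gives r₂ω₂e^{iθ₂}+r₃ω₃e^{iθ₃}=r₄ω₄e^{iθ₄}.
Eliminating the other unknown: ω₄ = r₂ω₂ sin(θ₂−θ₃) / [r₄ sin(θ₄−θ₃)].
Numerator sine = -0.95052; denominator sine = +0.52250.
Result = 0.014·40.68·(-0.95052) / (0.0434·(+0.52250)) = -23.872 rad/s; magnitude 23.872 rad/s.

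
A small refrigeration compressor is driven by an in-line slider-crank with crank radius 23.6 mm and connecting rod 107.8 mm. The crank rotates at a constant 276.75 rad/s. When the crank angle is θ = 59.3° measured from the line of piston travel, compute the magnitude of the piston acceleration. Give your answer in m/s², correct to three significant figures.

ω = 276.8 rad/s
x(θ) = r cosθ + √(L² − r² sin²θ); with ω constant, a = ω²·d²x/dθ².
d²x/dθ² = −r cosθ − r²(cos2θ)/√u − r⁴ sin²2θ/(4u^{3/2}),  u = L² − r² sin²θ = 0.0112091 m².
Substituting r = 0.0236 m, L = 0.1078 m, θ = 59.3°: d²x/dθ² = -0.009581 m.
a = ω²·d²x/dθ² = (276.8)²·(-0.009581) = -733.81 m/s²;  |a| = 733.81 m/s².

734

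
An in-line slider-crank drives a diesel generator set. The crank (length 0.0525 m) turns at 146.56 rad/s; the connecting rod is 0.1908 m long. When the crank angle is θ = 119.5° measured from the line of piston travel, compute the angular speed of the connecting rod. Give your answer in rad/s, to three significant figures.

ω = 146.6 rad/s
The rod makes angle φ with the slider axis where L sinφ = r sinθ; differentiating, L cosφ·φ̇ = r ω cosθ.
L cosφ = √(L² − r² sin²θ) = 0.18525 m.
|ω_rod| = r ω |cosθ| / √(L² − r² sin²θ) = 0.0525·146.6·0.49242/0.18525 = 20.453 rad/s.

20.5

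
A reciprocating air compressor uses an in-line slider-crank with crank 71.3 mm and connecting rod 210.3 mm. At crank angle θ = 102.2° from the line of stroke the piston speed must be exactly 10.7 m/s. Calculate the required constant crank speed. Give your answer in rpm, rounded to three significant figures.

For an in-line slider-crank, |v_piston| = rω|sinθ|·[1 + r cosθ/√(L² − r² sin²θ)].
With r = 0.0713 m, L = 0.2103 m, θ = 102.2°: the bracketed kinematic factor |dx/dθ| = 0.064398 m.
ω = v/|dx/dθ| = 10.7/0.064398 = 166.16 rad/s.
N = 60ω/(2π) = 1586.7 rpm.

1590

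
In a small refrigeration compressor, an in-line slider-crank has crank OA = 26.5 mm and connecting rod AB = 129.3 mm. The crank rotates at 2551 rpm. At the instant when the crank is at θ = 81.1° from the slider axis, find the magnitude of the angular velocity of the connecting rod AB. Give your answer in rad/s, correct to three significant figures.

8.65

ω = 267.1 rad/s (converted from 2551 rpm).
The rod makes angle φ with the slider axis where L sinφ = r sinθ; differentiating, L cosφ·φ̇ = r ω cosθ.
L cosφ = √(L² − r² sin²θ) = 0.12662 m.
|ω_rod| = r ω |cosθ| / √(L² − r² sin²θ) = 0.0265·267.1·0.15471/0.12662 = 8.6496 rad/s.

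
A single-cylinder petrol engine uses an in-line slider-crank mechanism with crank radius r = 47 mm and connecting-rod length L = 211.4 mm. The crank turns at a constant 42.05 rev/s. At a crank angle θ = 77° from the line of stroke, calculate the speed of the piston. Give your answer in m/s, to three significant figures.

ω = 2π·42 = 264.2 rad/s
For an in-line slider-crank, x = r cosθ + √(L² − r² sin²θ), so v = −rω sinθ·[1 + r cosθ/√(L² − r² sin²θ)].
With r = 0.047 m, L = 0.2114 m, θ = 77°: √(L² − r² sin²θ) = 0.20638 m.
v = −0.047·264.2·0.97437·[1 + 0.047·0.22495/0.20638] = -12.719 m/s.
|v| = 12.719 m/s.

12.7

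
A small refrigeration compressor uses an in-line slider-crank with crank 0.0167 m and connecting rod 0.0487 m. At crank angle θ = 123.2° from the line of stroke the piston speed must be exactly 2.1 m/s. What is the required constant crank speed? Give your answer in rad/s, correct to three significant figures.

For an in-line slider-crank, |v_piston| = rω|sinθ|·[1 + r cosθ/√(L² − r² sin²θ)].
With r = 0.0167 m, L = 0.0487 m, θ = 123.2°: the bracketed kinematic factor |dx/dθ| = 0.011235 m.
ω = v/|dx/dθ| = 2.1/0.011235 = 186.92 rad/s.

187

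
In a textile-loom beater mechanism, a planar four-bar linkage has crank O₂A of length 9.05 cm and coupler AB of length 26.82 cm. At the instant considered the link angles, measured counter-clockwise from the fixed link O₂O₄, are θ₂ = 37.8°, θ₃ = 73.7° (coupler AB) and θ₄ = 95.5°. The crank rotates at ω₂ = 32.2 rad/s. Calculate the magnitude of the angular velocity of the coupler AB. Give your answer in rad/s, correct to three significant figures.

ω₂ = 32.2 rad/s
Differentiating the loop-closure r₂e^{iθ₂}+r₃e^{iθ₃}=r₁+r₄e^{iθ₄} gives r₂ω₂e^{iθ₂}+r₃ω₃e^{iθ₃}=r₄ω₄e^{iθ₄}.
Eliminating the other unknown: ω₃ = r₂ω₂ sin(θ₄−θ₂) / [r₃ sin(θ₃−θ₄)].
Numerator sine = +0.84526; denominator sine = -0.37137.
Result = 0.0905·32.2·(+0.84526) / (0.2682·(-0.37137)) = -24.73 rad/s; magnitude 24.73 rad/s.

24.7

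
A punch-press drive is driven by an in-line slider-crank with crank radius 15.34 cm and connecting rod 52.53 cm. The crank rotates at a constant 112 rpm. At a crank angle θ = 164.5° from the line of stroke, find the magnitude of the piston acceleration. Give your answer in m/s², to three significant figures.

15.0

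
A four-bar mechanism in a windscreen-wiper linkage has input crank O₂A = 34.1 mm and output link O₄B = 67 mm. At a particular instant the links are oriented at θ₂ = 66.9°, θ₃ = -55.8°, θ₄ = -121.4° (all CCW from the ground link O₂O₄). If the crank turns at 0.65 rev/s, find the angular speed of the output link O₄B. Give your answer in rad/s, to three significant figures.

1.92

ω₂ = 4.084 rad/s (from 0.65 rev/s).
Differentiating the loop-closure r₂e^{iθ₂}+r₃e^{iθ₃}=r₁+r₄e^{iθ₄} gives r₂ω₂e^{iθ₂}+r₃ω₃e^{iθ₃}=r₄ω₄e^{iθ₄}.
Eliminating the other unknown: ω₄ = r₂ω₂ sin(θ₂−θ₃) / [r₄ sin(θ₄−θ₃)].
Numerator sine = +0.84151; denominator sine = -0.91068.
Result = 0.0341·4.084·(+0.84151) / (0.067·(-0.91068)) = -1.9207 rad/s; magnitude 1.9207 rad/s.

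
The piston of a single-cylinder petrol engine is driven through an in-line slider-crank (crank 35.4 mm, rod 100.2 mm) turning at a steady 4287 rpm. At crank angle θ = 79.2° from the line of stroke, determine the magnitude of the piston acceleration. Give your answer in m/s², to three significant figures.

1150

ω = 2π·4287/60 = 448.9 rad/s
x(θ) = r cosθ + √(L² − r² sin²θ); with ω constant, a = ω²·d²x/dθ².
d²x/dθ² = −r cosθ − r²(cos2θ)/√u − r⁴ sin²2θ/(4u^{3/2}),  u = L² − r² sin²θ = 0.00883088 m².
Substituting r = 0.0354 m, L = 0.1002 m, θ = 79.2°: d²x/dθ² = +0.0057015 m.
a = ω²·d²x/dθ² = (448.9)²·(+0.0057015) = +1149.1 m/s²;  |a| = 1149.1 m/s².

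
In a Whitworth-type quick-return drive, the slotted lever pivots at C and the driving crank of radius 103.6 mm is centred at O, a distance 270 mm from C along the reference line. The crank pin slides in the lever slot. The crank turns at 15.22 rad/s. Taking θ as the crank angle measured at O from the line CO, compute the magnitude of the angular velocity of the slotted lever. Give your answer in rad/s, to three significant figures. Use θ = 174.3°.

ω = 15.22 rad/s
Crank pin A relative to C: A = (d + r cosθ, r sinθ); lever angle φ = atan2(r sinθ, d + r cosθ).
Differentiating tanφ: φ̇ = rω(d cosθ + r)/(d² + r² + 2dr cosθ).
d² + r² + 2dr cosθ = |CA|² = 0.0279656 m²;  d cosθ + r = -0.16507 m.
|ω_lever| = |0.1036·15.22·-0.16507| / 0.0279656 = 9.3069 rad/s.

9.31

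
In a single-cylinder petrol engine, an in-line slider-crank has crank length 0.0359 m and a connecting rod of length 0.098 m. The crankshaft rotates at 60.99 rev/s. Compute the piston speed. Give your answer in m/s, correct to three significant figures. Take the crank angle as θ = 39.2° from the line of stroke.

11.2

ω = 2π·61 = 383.2 rad/s
For an in-line slider-crank, x = r cosθ + √(L² − r² sin²θ), so v = −rω sinθ·[1 + r cosθ/√(L² − r² sin²θ)].
With r = 0.0359 m, L = 0.098 m, θ = 39.2°: √(L² − r² sin²θ) = 0.095337 m.
v = −0.0359·383.2·0.63203·[1 + 0.0359·0.77494/0.095337] = -11.232 m/s.
|v| = 11.232 m/s.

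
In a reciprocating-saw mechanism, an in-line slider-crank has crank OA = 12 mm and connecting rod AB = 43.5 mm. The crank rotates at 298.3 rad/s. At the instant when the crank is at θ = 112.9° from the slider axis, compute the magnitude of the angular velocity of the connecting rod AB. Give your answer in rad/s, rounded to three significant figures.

33.1

ω = 298.3 rad/s
The rod makes angle φ with the slider axis where L sinφ = r sinθ; differentiating, L cosφ·φ̇ = r ω cosθ.
L cosφ = √(L² − r² sin²θ) = 0.042072 m.
|ω_rod| = r ω |cosθ| / √(L² − r² sin²θ) = 0.012·298.3·0.38912/0.042072 = 33.108 rad/s.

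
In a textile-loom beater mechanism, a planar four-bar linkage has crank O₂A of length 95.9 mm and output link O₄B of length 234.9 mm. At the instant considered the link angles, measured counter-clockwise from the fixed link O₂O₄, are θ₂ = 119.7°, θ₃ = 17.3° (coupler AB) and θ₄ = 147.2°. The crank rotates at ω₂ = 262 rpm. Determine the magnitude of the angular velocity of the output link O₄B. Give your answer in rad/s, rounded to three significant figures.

14.3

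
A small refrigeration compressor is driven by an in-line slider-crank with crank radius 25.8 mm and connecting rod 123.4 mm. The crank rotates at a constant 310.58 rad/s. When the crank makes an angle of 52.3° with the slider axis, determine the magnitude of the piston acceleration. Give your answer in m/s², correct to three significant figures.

1390

ω = 310.6 rad/s
x(θ) = r cosθ + √(L² − r² sin²θ); with ω constant, a = ω²·d²x/dθ².
d²x/dθ² = −r cosθ − r²(cos2θ)/√u − r⁴ sin²2θ/(4u^{3/2}),  u = L² − r² sin²θ = 0.0148108 m².
Substituting r = 0.0258 m, L = 0.1234 m, θ = 52.3°: d²x/dθ² = -0.014456 m.
a = ω²·d²x/dθ² = (310.6)²·(-0.014456) = -1394.4 m/s²;  |a| = 1394.4 m/s².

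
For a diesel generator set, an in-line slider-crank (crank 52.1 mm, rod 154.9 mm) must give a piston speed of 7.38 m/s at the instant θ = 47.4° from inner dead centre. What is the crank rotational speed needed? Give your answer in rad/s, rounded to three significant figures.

156

For an in-line slider-crank, |v_piston| = rω|sinθ|·[1 + r cosθ/√(L² − r² sin²θ)].
With r = 0.0521 m, L = 0.1549 m, θ = 47.4°: the bracketed kinematic factor |dx/dθ| = 0.047362 m.
ω = v/|dx/dθ| = 7.38/0.047362 = 155.82 rad/s.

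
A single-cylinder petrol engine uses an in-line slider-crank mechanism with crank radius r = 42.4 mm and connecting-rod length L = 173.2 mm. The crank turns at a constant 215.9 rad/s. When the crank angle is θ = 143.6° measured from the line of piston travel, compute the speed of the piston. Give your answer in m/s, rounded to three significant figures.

ω = 215.9 rad/s
For an in-line slider-crank, x = r cosθ + √(L² − r² sin²θ), so v = −rω sinθ·[1 + r cosθ/√(L² − r² sin²θ)].
With r = 0.0424 m, L = 0.1732 m, θ = 143.6°: √(L² − r² sin²θ) = 0.17136 m.
v = −0.0424·215.9·0.59342·[1 + 0.0424·-0.80489/0.17136] = -4.3504 m/s.
|v| = 4.3504 m/s.

4.35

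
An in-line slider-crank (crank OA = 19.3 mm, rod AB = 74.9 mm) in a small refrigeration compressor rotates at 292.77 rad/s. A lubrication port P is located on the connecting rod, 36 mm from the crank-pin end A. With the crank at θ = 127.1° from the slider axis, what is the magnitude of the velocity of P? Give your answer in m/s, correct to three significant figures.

ω = 292.8 rad/s.  Crank-pin speed |V_A| = rω = 5.6505 m/s, perpendicular to OA.
Rod angle: sinφ = −(r/L) sinθ ⇒ φ = -11.860°; ω_rod = −rω cosθ/√(L²−r²sin²θ) = +46.499 rad/s.
V_P = V_A + ω_rod × AP, with AP = 0.036 m along the rod.
Components: V_Px = −rω sinθ − a·ω_rod·sinφ = -4.1627 m/s;  V_Py = rω cosθ + a·ω_rod·cosφ = -1.7702 m/s.
|V_P| = √(V_Px² + V_Py²) = 4.5234 m/s.

4.52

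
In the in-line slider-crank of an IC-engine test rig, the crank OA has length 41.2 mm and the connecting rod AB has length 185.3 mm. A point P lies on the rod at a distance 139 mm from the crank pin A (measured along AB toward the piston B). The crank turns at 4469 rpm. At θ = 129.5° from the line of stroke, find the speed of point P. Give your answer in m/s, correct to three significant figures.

ω = 468 rad/s.  Crank-pin speed |V_A| = rω = 19.281 m/s, perpendicular to OA.
Rod angle: sinφ = −(r/L) sinθ ⇒ φ = -9.879°; ω_rod = −rω cosθ/√(L²−r²sin²θ) = +67.183 rad/s.
V_P = V_A + ω_rod × AP, with AP = 0.139 m along the rod.
Components: V_Px = −rω sinθ − a·ω_rod·sinφ = -13.276 m/s;  V_Py = rω cosθ + a·ω_rod·cosφ = -3.0644 m/s.
|V_P| = √(V_Px² + V_Py²) = 13.625 m/s.

13.6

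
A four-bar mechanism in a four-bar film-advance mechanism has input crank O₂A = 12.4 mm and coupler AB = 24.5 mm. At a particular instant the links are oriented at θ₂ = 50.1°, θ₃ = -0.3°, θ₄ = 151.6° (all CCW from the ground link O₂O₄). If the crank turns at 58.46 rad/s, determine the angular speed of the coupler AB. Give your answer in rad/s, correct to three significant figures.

ω₂ = 58.46 rad/s
Differentiating the loop-closure r₂e^{iθ₂}+r₃e^{iθ₃}=r₁+r₄e^{iθ₄} gives r₂ω₂e^{iθ₂}+r₃ω₃e^{iθ₃}=r₄ω₄e^{iθ₄}.
Eliminating the other unknown: ω₃ = r₂ω₂ sin(θ₄−θ₂) / [r₃ sin(θ₃−θ₄)].
Numerator sine = +0.97992; denominator sine = -0.47101.
Result = 0.0124·58.46·(+0.97992) / (0.0245·(-0.47101)) = -61.557 rad/s; magnitude 61.557 rad/s.

61.6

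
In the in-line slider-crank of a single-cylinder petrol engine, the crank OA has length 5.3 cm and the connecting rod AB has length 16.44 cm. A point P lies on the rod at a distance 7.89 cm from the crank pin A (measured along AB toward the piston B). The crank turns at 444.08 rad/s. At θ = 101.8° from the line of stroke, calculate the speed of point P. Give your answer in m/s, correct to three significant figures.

ω = 444.1 rad/s.  Crank-pin speed |V_A| = rω = 23.536 m/s, perpendicular to OA.
Rod angle: sinφ = −(r/L) sinθ ⇒ φ = -18.395°; ω_rod = −rω cosθ/√(L²−r²sin²θ) = +30.853 rad/s.
V_P = V_A + ω_rod × AP, with AP = 0.0789 m along the rod.
Components: V_Px = −rω sinθ − a·ω_rod·sinφ = -22.271 m/s;  V_Py = rω cosθ + a·ω_rod·cosφ = -2.5031 m/s.
|V_P| = √(V_Px² + V_Py²) = 22.411 m/s.

22.4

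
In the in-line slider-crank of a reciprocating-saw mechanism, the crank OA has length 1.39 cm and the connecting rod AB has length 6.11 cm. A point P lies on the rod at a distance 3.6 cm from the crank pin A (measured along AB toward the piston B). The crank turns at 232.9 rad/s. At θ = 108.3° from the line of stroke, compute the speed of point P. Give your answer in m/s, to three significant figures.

ω = 232.9 rad/s.  Crank-pin speed |V_A| = rω = 3.2373 m/s, perpendicular to OA.
Rod angle: sinφ = −(r/L) sinθ ⇒ φ = -12.474°; ω_rod = −rω cosθ/√(L²−r²sin²θ) = +17.039 rad/s.
V_P = V_A + ω_rod × AP, with AP = 0.036 m along the rod.
Components: V_Px = −rω sinθ − a·ω_rod·sinφ = -2.9411 m/s;  V_Py = rω cosθ + a·ω_rod·cosφ = -0.41758 m/s.
|V_P| = √(V_Px² + V_Py²) = 2.9706 m/s.

2.97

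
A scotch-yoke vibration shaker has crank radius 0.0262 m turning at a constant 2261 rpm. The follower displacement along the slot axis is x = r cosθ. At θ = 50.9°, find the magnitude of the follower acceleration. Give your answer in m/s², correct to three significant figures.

926

ω = 236.8 rad/s (from 2261 rpm).
x = r cosθ ⇒ ẍ = −rω² cosθ (ω constant).
|a| = rω²|cosθ| = 0.0262·(236.8)²·|cos 50.9°| = 926.33 m/s².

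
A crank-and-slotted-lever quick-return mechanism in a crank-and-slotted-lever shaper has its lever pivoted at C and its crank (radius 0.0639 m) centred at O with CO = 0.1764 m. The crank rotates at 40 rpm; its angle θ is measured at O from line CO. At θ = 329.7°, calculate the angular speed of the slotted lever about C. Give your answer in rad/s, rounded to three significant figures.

1.06

ω = 4.189 rad/s (from 40 rpm).
Crank pin A relative to C: A = (d + r cosθ, r sinθ); lever angle φ = atan2(r sinθ, d + r cosθ).
Differentiating tanφ: φ̇ = rω(d cosθ + r)/(d² + r² + 2dr cosθ).
d² + r² + 2dr cosθ = |CA|² = 0.0546645 m²;  d cosθ + r = +0.2162 m.
|ω_lever| = |0.0639·4.189·+0.2162| / 0.0546645 = 1.0586 rad/s.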